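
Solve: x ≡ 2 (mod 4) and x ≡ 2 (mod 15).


M = 4*15 = 60
M1 = M/4 = 15, M2 = M/15 = 4
M1^(-1) mod 4 = 3, M2^(-1) mod 15 = 4
x = 2*15*3 + 2*4*4 = 122
122 mod 60 = 2
Check: 2 mod 4 = 2 ✓, 2 mod 15 = 2 ✓

x ≡ 2 (mod 60)


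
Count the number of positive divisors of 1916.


1916 = 2^2 × 479^1
d(1916) = (2+1) × (1+1) = 6

6 divisors


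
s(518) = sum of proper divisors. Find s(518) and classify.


Proper divisors: 1, 2, 7, 14, 37, 74, 259
Sum = 1 + 2 + 7 + 14 + 37 + 74 + 259 = 394
394 < 518 → deficient

s(518) = 394 (deficient)


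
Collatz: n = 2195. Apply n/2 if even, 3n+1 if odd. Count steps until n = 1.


2195 → 6586 → 3293 → 9880 → 4940 → 2470 → 1235 → 3706 → 1853 → 5560 → 2780 → 1390 → 695 → 2086 → 1043 → 3130 → 1565 → 4696 → 2348 → 1174 → 587 → 1762 → 881 → 2644 → 1322 → 661 → 1984 → 992 → 496 → 248 → 124 → 62 → 31 → 94 → 47 → 142 → 71 → 214 → 107 → 322 → 161 → 484 → 242 → 121 → 364 → 182 → 91 → 274 → 137 → 412 → 206 → 103 → 310 → 155 → 466 → 233 → 700 → 350 → 175 → 526 → 263 → 790 → 395 → 1186 → 593 → 1780 → 890 → 445 → 1336 → 668 → 334 → 167 → 502 → 251 → 754 → 377 → 1132 → 566 → 283 → 850 → 425 → 1276 → 638 → 319 → 958 → 479 → 1438 → 719 → 2158 → 1079 → 3238 → 1619 → 4858 → 2429 → 7288 → 3644 → 1822 → 911 → 2734 → 1367 → 4102 → 2051 → 6154 → 3077 → 9232 → 4616 → 2308 → 1154 → 577 → 1732 → 866 → 433 → 1300 → 650 → 325 → 976 → 488 → 244 → 122 → 61 → 184 → 92 → 46 → 23 → 70 → 35 → 106 → 53 → 160 → 80 → 40 → 20 → 10 → 5 → 16 → 8 → 4 → 2 → 1
Total steps = 138

138 steps


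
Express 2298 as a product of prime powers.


2298 / 2 = 1149
1149 / 3 = 383
383 / 383 = 1
2298 = 2 × 3 × 383


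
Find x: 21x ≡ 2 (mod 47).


GCD(21, 47) = 1, unique solution
a^(-1) mod 47 = 9
x = 9 * 2 mod 47 = 18

x ≡ 18 (mod 47)


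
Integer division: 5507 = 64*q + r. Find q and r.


5507 = 64 * 86 + 3
Check: 5504 + 3 = 5507

q = 86, r = 3


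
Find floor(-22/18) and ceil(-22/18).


-22/18 = -1.2222
floor = -2
ceil = -1

floor = -2, ceil = -1


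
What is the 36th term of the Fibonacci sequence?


Sequence: 1, 1, 2, 3, 5, 8, 13, 21, 34, 55, 89, 144, 233, 377, 610, 987, 1597, 2584, 4181, 6765, 10946, 17711, 28657, 46368, 75025, 121393, 196418, 317811, 514229, 832040, 1346269, 2178309, 3524578, 5702887, 9227465, 14930352
F(36) = 14930352


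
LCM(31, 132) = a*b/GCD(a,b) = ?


GCD(31, 132) = 1
LCM = 31*132/1 = 4092/1 = 4092

LCM = 4092


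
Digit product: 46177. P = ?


4 × 6 × 1 × 7 × 7 = 1176


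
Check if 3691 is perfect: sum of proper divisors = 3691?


Proper divisors of 3691: 1
Sum = 1 = 1

No, 3691 is not perfect (1 ≠ 3691)


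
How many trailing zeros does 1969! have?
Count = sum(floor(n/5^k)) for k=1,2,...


floor(1969/5) = 393
floor(1969/25) = 78
floor(1969/125) = 15
floor(1969/625) = 3
Total = 489

489 trailing zeros


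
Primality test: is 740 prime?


740 / 2 = 370 (exact division)
740 is NOT prime.

No, 740 is not prime


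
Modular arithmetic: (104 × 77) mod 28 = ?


104 × 77 = 8008
8008 mod 28 = 0


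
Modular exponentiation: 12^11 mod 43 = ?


12^1 mod 43 = 12
12^2 mod 43 = 15
12^3 mod 43 = 8
12^4 mod 43 = 10
12^5 mod 43 = 34
12^6 mod 43 = 21
12^7 mod 43 = 37
12^8 mod 43 = 14
12^9 mod 43 = 39
12^10 mod 43 = 38
12^11 mod 43 = 26


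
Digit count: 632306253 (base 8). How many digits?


632306253 in base 8 = 4554035115
Number of digits = 10

10 digits (base 8)


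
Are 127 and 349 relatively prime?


Euclidean algorithm:
349 = 2 * 127 + 95
127 = 1 * 95 + 32
95 = 2 * 32 + 31
32 = 1 * 31 + 1
31 = 31 * 1 + 0
GCD(127, 349) = 1

Yes, coprime (GCD = 1)


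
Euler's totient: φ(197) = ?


197 = 197
Prime factors: 197
φ(197) = 197 × (1-1/197)
= 197 × 196/197 = 196

φ(197) = 196


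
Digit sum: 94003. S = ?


9 + 4 + 0 + 0 + 3 = 16


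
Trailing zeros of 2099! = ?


floor(2099/5) = 419
floor(2099/25) = 83
floor(2099/125) = 16
floor(2099/625) = 3
Total = 521

521 trailing zeros


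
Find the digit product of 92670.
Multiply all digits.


9 × 2 × 6 × 7 × 0 = 0


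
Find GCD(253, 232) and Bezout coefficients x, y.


Tabular extended Euclidean (each row: r = 253*s + 232*t):
r=253, s=1, t=0
r=232, s=0, t=1
q=1: r=21, s=1, t=-1   [253*(1) + 232*(-1) = 21]
q=11: r=1, s=-11, t=12   [253*(-11) + 232*(12) = 1]
q=21: r=0, s=232, t=-253   [253*(232) + 232*(-253) = 0]
GCD = 1; from the row with r=1: x=-11, y=12
Check: 253*(-11) + 232*(12) = -2783 + 2784 = 1

GCD = 1, x = -11, y = 12


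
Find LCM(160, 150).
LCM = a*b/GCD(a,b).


GCD(160, 150) = 10
LCM = 160*150/10 = 24000/10 = 2400

LCM = 2400


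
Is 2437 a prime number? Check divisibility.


Check divisors up to sqrt(2437) = 49.3660
No divisors found.
2437 is prime.

Yes, 2437 is prime


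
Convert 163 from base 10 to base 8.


163 (base 10) = 163 (decimal)
163 (decimal) = 243 (base 8)


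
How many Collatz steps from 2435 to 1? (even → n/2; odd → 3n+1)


2435 → 7306 → 3653 → 10960 → 5480 → 2740 → 1370 → 685 → 2056 → 1028 → 514 → 257 → 772 → 386 → 193 → 580 → 290 → 145 → 436 → 218 → 109 → 328 → 164 → 82 → 41 → 124 → 62 → 31 → 94 → 47 → 142 → 71 → 214 → 107 → 322 → 161 → 484 → 242 → 121 → 364 → 182 → 91 → 274 → 137 → 412 → 206 → 103 → 310 → 155 → 466 → 233 → 700 → 350 → 175 → 526 → 263 → 790 → 395 → 1186 → 593 → 1780 → 890 → 445 → 1336 → 668 → 334 → 167 → 502 → 251 → 754 → 377 → 1132 → 566 → 283 → 850 → 425 → 1276 → 638 → 319 → 958 → 479 → 1438 → 719 → 2158 → 1079 → 3238 → 1619 → 4858 → 2429 → 7288 → 3644 → 1822 → 911 → 2734 → 1367 → 4102 → 2051 → 6154 → 3077 → 9232 → 4616 → 2308 → 1154 → 577 → 1732 → 866 → 433 → 1300 → 650 → 325 → 976 → 488 → 244 → 122 → 61 → 184 → 92 → 46 → 23 → 70 → 35 → 106 → 53 → 160 → 80 → 40 → 20 → 10 → 5 → 16 → 8 → 4 → 2 → 1
Total steps = 133

133 steps


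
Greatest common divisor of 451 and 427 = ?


451 = 1 * 427 + 24
427 = 17 * 24 + 19
24 = 1 * 19 + 5
19 = 3 * 5 + 4
5 = 1 * 4 + 1
4 = 4 * 1 + 0
GCD = 1


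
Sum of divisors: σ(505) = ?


Divisors of 505: 1, 5, 101, 505
Sum = 1 + 5 + 101 + 505 = 612

σ(505) = 612


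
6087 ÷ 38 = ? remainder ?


6087 = 38 * 160 + 7
Check: 6080 + 7 = 6087

q = 160, r = 7


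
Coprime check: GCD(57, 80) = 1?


Euclidean algorithm:
80 = 1 * 57 + 23
57 = 2 * 23 + 11
23 = 2 * 11 + 1
11 = 11 * 1 + 0
GCD(57, 80) = 1

Yes, coprime (GCD = 1)


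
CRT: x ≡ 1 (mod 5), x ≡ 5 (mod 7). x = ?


M = 5*7 = 35
M1 = M/5 = 7, M2 = M/7 = 5
M1^(-1) mod 5 = 3, M2^(-1) mod 7 = 3
x = 1*7*3 + 5*5*3 = 96
96 mod 35 = 26
Check: 26 mod 5 = 1 ✓, 26 mod 7 = 5 ✓

x ≡ 26 (mod 35)


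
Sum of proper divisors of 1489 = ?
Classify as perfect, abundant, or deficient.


Proper divisors: 1
Sum = 1 = 1
1 < 1489 → deficient

s(1489) = 1 (deficient)


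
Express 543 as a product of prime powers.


543 / 3 = 181
181 / 181 = 1
543 = 3 × 181


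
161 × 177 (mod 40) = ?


161 × 177 = 28497
28497 mod 40 = 17


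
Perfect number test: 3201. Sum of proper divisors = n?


Proper divisors of 3201: 1, 3, 11, 33, 97, 291, 1067
Sum = 1 + 3 + 11 + 33 + 97 + 291 + 1067 = 1503

No, 3201 is not perfect (1503 ≠ 3201)


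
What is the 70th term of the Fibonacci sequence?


Sequence: 1, 1, 2, 3, 5, 8, 13, 21, 34, 55, 89, 144, 233, 377, 610, 987, 1597, 2584, 4181, 6765, 10946, 17711, 28657, 46368, 75025, 121393, 196418, 317811, 514229, 832040, 1346269, 2178309, 3524578, 5702887, 9227465, 14930352, 24157817, 39088169, 63245986, 102334155, 165580141, 267914296, 433494437, 701408733, 1134903170, 1836311903, 2971215073, 4807526976, 7778742049, 12586269025, 20365011074, 32951280099, 53316291173, 86267571272, 139583862445, 225851433717, 365435296162, 591286729879, 956722026041, 1548008755920, 2504730781961, 4052739537881, 6557470319842, 10610209857723, 17167680177565, 27777890035288, 44945570212853, 72723460248141, 117669030460994, 190392490709135
F(70) = 190392490709135


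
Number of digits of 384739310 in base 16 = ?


384739310 in base 16 = 16EEA7EE
Number of digits = 8

8 digits (base 16)


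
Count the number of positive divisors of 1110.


1110 = 2^1 × 3^1 × 5^1 × 37^1
d(1110) = (1+1) × (1+1) × (1+1) × (1+1) = 16

16 divisors


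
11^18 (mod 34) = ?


11^1 mod 34 = 11
11^2 mod 34 = 19
11^3 mod 34 = 5
11^4 mod 34 = 21
11^5 mod 34 = 27
11^6 mod 34 = 25
11^7 mod 34 = 3
11^8 mod 34 = 33
11^9 mod 34 = 23
11^10 mod 34 = 15
11^11 mod 34 = 29
11^12 mod 34 = 13
11^13 mod 34 = 7
11^14 mod 34 = 9
11^15 mod 34 = 31
11^16 mod 34 = 1
11^17 mod 34 = 11
11^18 mod 34 = 19


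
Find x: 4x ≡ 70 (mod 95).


GCD(4, 95) = 1, unique solution
a^(-1) mod 95 = 24
x = 24 * 70 mod 95 = 65

x ≡ 65 (mod 95)


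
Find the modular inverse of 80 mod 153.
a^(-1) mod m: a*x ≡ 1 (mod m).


Use the extended Euclidean algorithm on (153, 80); each row r = 153*s + 80*t:
r=153, s=1, t=0
r=80, s=0, t=1
q=1: r=73, s=1, t=-1   [153*(1) + 80*(-1) = 73]
q=1: r=7, s=-1, t=2   [153*(-1) + 80*(2) = 7]
q=10: r=3, s=11, t=-21   [153*(11) + 80*(-21) = 3]
q=2: r=1, s=-23, t=44   [153*(-23) + 80*(44) = 1]
q=3: r=0, s=80, t=-153   [153*(80) + 80*(-153) = 0]
GCD = 1 with t = 44, so 80*(44) ≡ 1 (mod 153)
Inverse = 44 mod 153 = 44
Check: 80 * 44 = 3520 ≡ 1 (mod 153)

80^(-1) ≡ 44 (mod 153)


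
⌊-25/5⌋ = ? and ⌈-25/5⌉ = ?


-25/5 = -5.0000
floor = -5
ceil = -5

floor = -5, ceil = -5


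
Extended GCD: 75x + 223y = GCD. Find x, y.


Tabular extended Euclidean (each row: r = 75*s + 223*t):
r=75, s=1, t=0
r=223, s=0, t=1
q=0: r=75, s=1, t=0   [75*(1) + 223*(0) = 75]
q=2: r=73, s=-2, t=1   [75*(-2) + 223*(1) = 73]
q=1: r=2, s=3, t=-1   [75*(3) + 223*(-1) = 2]
q=36: r=1, s=-110, t=37   [75*(-110) + 223*(37) = 1]
q=2: r=0, s=223, t=-75   [75*(223) + 223*(-75) = 0]
GCD = 1; from the row with r=1: x=-110, y=37
Check: 75*(-110) + 223*(37) = -8250 + 8251 = 1

GCD = 1, x = -110, y = 37


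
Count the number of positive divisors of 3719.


3719 = 3719^1
d(3719) = (1+1) = 2

2 divisors


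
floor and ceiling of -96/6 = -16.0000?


-96/6 = -16.0000
floor = -16
ceil = -16

floor = -16, ceil = -16


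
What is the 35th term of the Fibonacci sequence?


Sequence: 1, 1, 2, 3, 5, 8, 13, 21, 34, 55, 89, 144, 233, 377, 610, 987, 1597, 2584, 4181, 6765, 10946, 17711, 28657, 46368, 75025, 121393, 196418, 317811, 514229, 832040, 1346269, 2178309, 3524578, 5702887, 9227465
F(35) = 9227465


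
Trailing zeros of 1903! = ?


floor(1903/5) = 380
floor(1903/25) = 76
floor(1903/125) = 15
floor(1903/625) = 3
Total = 474

474 trailing zeros


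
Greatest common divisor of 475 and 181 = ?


475 = 2 * 181 + 113
181 = 1 * 113 + 68
113 = 1 * 68 + 45
68 = 1 * 45 + 23
45 = 1 * 23 + 22
23 = 1 * 22 + 1
22 = 22 * 1 + 0
GCD = 1


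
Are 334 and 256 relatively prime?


Euclidean algorithm:
334 = 1 * 256 + 78
256 = 3 * 78 + 22
78 = 3 * 22 + 12
22 = 1 * 12 + 10
12 = 1 * 10 + 2
10 = 5 * 2 + 0
GCD(334, 256) = 2

No, not coprime (GCD = 2)


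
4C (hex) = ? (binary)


4C (base 16) = 76 (decimal)
76 (decimal) = 1001100 (base 2)


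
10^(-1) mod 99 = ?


Use the extended Euclidean algorithm on (99, 10); each row r = 99*s + 10*t:
r=99, s=1, t=0
r=10, s=0, t=1
q=9: r=9, s=1, t=-9   [99*(1) + 10*(-9) = 9]
q=1: r=1, s=-1, t=10   [99*(-1) + 10*(10) = 1]
q=9: r=0, s=10, t=-99   [99*(10) + 10*(-99) = 0]
GCD = 1 with t = 10, so 10*(10) ≡ 1 (mod 99)
Inverse = 10 mod 99 = 10
Check: 10 * 10 = 100 ≡ 1 (mod 99)

10^(-1) ≡ 10 (mod 99)


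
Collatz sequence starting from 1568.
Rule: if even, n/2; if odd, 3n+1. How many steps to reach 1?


1568 → 784 → 392 → 196 → 98 → 49 → 148 → 74 → 37 → 112 → 56 → 28 → 14 → 7 → 22 → 11 → 34 → 17 → 52 → 26 → 13 → 40 → 20 → 10 → 5 → 16 → 8 → 4 → 2 → 1
Total steps = 29

29 steps


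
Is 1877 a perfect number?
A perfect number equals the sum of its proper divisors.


Proper divisors of 1877: 1
Sum = 1 = 1

No, 1877 is not perfect (1 ≠ 1877)


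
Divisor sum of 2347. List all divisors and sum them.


Divisors of 2347: 1, 2347
Sum = 1 + 2347 = 2348

σ(2347) = 2348


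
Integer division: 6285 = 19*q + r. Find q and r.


6285 = 19 * 330 + 15
Check: 6270 + 15 = 6285

q = 330, r = 15


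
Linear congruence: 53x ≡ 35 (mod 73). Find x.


GCD(53, 73) = 1, unique solution
a^(-1) mod 73 = 62
x = 62 * 35 mod 73 = 53

x ≡ 53 (mod 73)


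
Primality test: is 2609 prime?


Check divisors up to sqrt(2609) = 51.0784
No divisors found.
2609 is prime.

Yes, 2609 is prime


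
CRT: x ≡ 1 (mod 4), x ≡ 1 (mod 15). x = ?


M = 4*15 = 60
M1 = M/4 = 15, M2 = M/15 = 4
M1^(-1) mod 4 = 3, M2^(-1) mod 15 = 4
x = 1*15*3 + 1*4*4 = 61
61 mod 60 = 1
Check: 1 mod 4 = 1 ✓, 1 mod 15 = 1 ✓

x ≡ 1 (mod 60)


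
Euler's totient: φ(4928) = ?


4928 = 2^6 × 7 × 11
Prime factors: 2, 7, 11
φ(4928) = 4928 × (1-1/2) × (1-1/7) × (1-1/11)
= 4928 × 1/2 × 6/7 × 10/11 = 1920

φ(4928) = 1920


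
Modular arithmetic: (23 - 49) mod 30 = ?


23 - 49 = -26
-26 mod 30 = 4


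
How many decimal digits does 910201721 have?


910201721 has 9 digits in base 10
floor(log10(910201721)) + 1 = floor(8.9591) + 1 = 9

9 digits (base 10)


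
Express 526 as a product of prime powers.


526 / 2 = 263
263 / 263 = 1
526 = 2 × 263


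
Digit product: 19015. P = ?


1 × 9 × 0 × 1 × 5 = 0


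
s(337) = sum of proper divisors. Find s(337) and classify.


Proper divisors: 1
Sum = 1 = 1
1 < 337 → deficient

s(337) = 1 (deficient)


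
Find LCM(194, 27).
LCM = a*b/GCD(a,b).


GCD(194, 27) = 1
LCM = 194*27/1 = 5238/1 = 5238

LCM = 5238


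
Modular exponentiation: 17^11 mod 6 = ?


17^1 mod 6 = 5
17^2 mod 6 = 1
17^3 mod 6 = 5
17^4 mod 6 = 1
17^5 mod 6 = 5
17^6 mod 6 = 1
17^7 mod 6 = 5
17^8 mod 6 = 1
17^9 mod 6 = 5
17^10 mod 6 = 1
17^11 mod 6 = 5


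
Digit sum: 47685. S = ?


4 + 7 + 6 + 8 + 5 = 30


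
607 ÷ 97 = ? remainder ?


607 = 97 * 6 + 25
Check: 582 + 25 = 607

q = 6, r = 25


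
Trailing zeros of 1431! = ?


floor(1431/5) = 286
floor(1431/25) = 57
floor(1431/125) = 11
floor(1431/625) = 2
Total = 356

356 trailing zeros


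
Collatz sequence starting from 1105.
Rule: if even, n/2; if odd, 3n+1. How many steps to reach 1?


1105 → 3316 → 1658 → 829 → 2488 → 1244 → 622 → 311 → 934 → 467 → 1402 → 701 → 2104 → 1052 → 526 → 263 → 790 → 395 → 1186 → 593 → 1780 → 890 → 445 → 1336 → 668 → 334 → 167 → 502 → 251 → 754 → 377 → 1132 → 566 → 283 → 850 → 425 → 1276 → 638 → 319 → 958 → 479 → 1438 → 719 → 2158 → 1079 → 3238 → 1619 → 4858 → 2429 → 7288 → 3644 → 1822 → 911 → 2734 → 1367 → 4102 → 2051 → 6154 → 3077 → 9232 → 4616 → 2308 → 1154 → 577 → 1732 → 866 → 433 → 1300 → 650 → 325 → 976 → 488 → 244 → 122 → 61 → 184 → 92 → 46 → 23 → 70 → 35 → 106 → 53 → 160 → 80 → 40 → 20 → 10 → 5 → 16 → 8 → 4 → 2 → 1
Total steps = 93

93 steps


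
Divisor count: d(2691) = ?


2691 = 3^2 × 13^1 × 23^1
d(2691) = (2+1) × (1+1) × (1+1) = 12

12 divisors


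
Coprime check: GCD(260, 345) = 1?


Euclidean algorithm:
345 = 1 * 260 + 85
260 = 3 * 85 + 5
85 = 17 * 5 + 0
GCD(260, 345) = 5

No, not coprime (GCD = 5)


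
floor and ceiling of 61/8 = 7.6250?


61/8 = 7.6250
floor = 7
ceil = 8

floor = 7, ceil = 8


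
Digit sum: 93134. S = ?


9 + 3 + 1 + 3 + 4 = 20


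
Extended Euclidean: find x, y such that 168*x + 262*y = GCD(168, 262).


Tabular extended Euclidean (each row: r = 168*s + 262*t):
r=168, s=1, t=0
r=262, s=0, t=1
q=0: r=168, s=1, t=0   [168*(1) + 262*(0) = 168]
q=1: r=94, s=-1, t=1   [168*(-1) + 262*(1) = 94]
q=1: r=74, s=2, t=-1   [168*(2) + 262*(-1) = 74]
q=1: r=20, s=-3, t=2   [168*(-3) + 262*(2) = 20]
q=3: r=14, s=11, t=-7   [168*(11) + 262*(-7) = 14]
q=1: r=6, s=-14, t=9   [168*(-14) + 262*(9) = 6]
q=2: r=2, s=39, t=-25   [168*(39) + 262*(-25) = 2]
q=3: r=0, s=-131, t=84   [168*(-131) + 262*(84) = 0]
GCD = 2; from the row with r=2: x=39, y=-25
Check: 168*(39) + 262*(-25) = 6552 - 6550 = 2

GCD = 2, x = 39, y = -25


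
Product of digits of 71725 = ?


7 × 1 × 7 × 2 × 5 = 490


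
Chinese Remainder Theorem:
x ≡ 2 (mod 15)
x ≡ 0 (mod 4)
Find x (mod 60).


M = 15*4 = 60
M1 = M/15 = 4, M2 = M/4 = 15
M1^(-1) mod 15 = 4, M2^(-1) mod 4 = 3
x = 2*4*4 + 0*15*3 = 32
32 mod 60 = 32
Check: 32 mod 15 = 2 ✓, 32 mod 4 = 0 ✓

x ≡ 32 (mod 60)


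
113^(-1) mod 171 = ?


Use the extended Euclidean algorithm on (171, 113); each row r = 171*s + 113*t:
r=171, s=1, t=0
r=113, s=0, t=1
q=1: r=58, s=1, t=-1   [171*(1) + 113*(-1) = 58]
q=1: r=55, s=-1, t=2   [171*(-1) + 113*(2) = 55]
q=1: r=3, s=2, t=-3   [171*(2) + 113*(-3) = 3]
q=18: r=1, s=-37, t=56   [171*(-37) + 113*(56) = 1]
q=3: r=0, s=113, t=-171   [171*(113) + 113*(-171) = 0]
GCD = 1 with t = 56, so 113*(56) ≡ 1 (mod 171)
Inverse = 56 mod 171 = 56
Check: 113 * 56 = 6328 ≡ 1 (mod 171)

113^(-1) ≡ 56 (mod 171)


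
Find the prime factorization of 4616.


4616 / 2 = 2308
2308 / 2 = 1154
1154 / 2 = 577
577 / 577 = 1
4616 = 2^3 × 577


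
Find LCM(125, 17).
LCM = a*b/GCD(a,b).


GCD(125, 17) = 1
LCM = 125*17/1 = 2125/1 = 2125

LCM = 2125


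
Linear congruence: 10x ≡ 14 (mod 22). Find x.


GCD(10, 22) = 2 divides 14
Divide: 5x ≡ 7 (mod 11)
x ≡ 8 (mod 11)


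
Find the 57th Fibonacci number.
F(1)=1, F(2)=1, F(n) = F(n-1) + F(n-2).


Sequence: 1, 1, 2, 3, 5, 8, 13, 21, 34, 55, 89, 144, 233, 377, 610, 987, 1597, 2584, 4181, 6765, 10946, 17711, 28657, 46368, 75025, 121393, 196418, 317811, 514229, 832040, 1346269, 2178309, 3524578, 5702887, 9227465, 14930352, 24157817, 39088169, 63245986, 102334155, 165580141, 267914296, 433494437, 701408733, 1134903170, 1836311903, 2971215073, 4807526976, 7778742049, 12586269025, 20365011074, 32951280099, 53316291173, 86267571272, 139583862445, 225851433717, 365435296162
F(57) = 365435296162


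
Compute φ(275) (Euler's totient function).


275 = 5^2 × 11
Prime factors: 5, 11
φ(275) = 275 × (1-1/5) × (1-1/11)
= 275 × 4/5 × 10/11 = 200

φ(275) = 200


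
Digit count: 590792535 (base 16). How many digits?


590792535 in base 16 = 2336C757
Number of digits = 8

8 digits (base 16)


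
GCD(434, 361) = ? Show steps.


434 = 1 * 361 + 73
361 = 4 * 73 + 69
73 = 1 * 69 + 4
69 = 17 * 4 + 1
4 = 4 * 1 + 0
GCD = 1


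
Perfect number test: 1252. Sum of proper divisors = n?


Proper divisors of 1252: 1, 2, 4, 313, 626
Sum = 1 + 2 + 4 + 313 + 626 = 946

No, 1252 is not perfect (946 ≠ 1252)


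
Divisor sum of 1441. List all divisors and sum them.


Divisors of 1441: 1, 11, 131, 1441
Sum = 1 + 11 + 131 + 1441 = 1584

σ(1441) = 1584


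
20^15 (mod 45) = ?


20^1 mod 45 = 20
20^2 mod 45 = 40
20^3 mod 45 = 35
20^4 mod 45 = 25
20^5 mod 45 = 5
20^6 mod 45 = 10
20^7 mod 45 = 20
20^8 mod 45 = 40
20^9 mod 45 = 35
20^10 mod 45 = 25
20^11 mod 45 = 5
20^12 mod 45 = 10
20^13 mod 45 = 20
20^14 mod 45 = 40
20^15 mod 45 = 35


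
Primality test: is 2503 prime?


Check divisors up to sqrt(2503) = 50.0300
No divisors found.
2503 is prime.

Yes, 2503 is prime


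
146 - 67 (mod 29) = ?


146 - 67 = 79
79 mod 29 = 21


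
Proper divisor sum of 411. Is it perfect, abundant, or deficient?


Proper divisors: 1, 3, 137
Sum = 1 + 3 + 137 = 141
141 < 411 → deficient

s(411) = 141 (deficient)


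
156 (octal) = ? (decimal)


156 (base 8) = 110 (decimal)
110 (decimal) = 110 (base 10)


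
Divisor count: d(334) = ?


334 = 2^1 × 167^1
d(334) = (1+1) × (1+1) = 4

4 divisors


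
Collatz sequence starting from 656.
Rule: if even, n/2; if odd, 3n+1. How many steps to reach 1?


656 → 328 → 164 → 82 → 41 → 124 → 62 → 31 → 94 → 47 → 142 → 71 → 214 → 107 → 322 → 161 → 484 → 242 → 121 → 364 → 182 → 91 → 274 → 137 → 412 → 206 → 103 → 310 → 155 → 466 → 233 → 700 → 350 → 175 → 526 → 263 → 790 → 395 → 1186 → 593 → 1780 → 890 → 445 → 1336 → 668 → 334 → 167 → 502 → 251 → 754 → 377 → 1132 → 566 → 283 → 850 → 425 → 1276 → 638 → 319 → 958 → 479 → 1438 → 719 → 2158 → 1079 → 3238 → 1619 → 4858 → 2429 → 7288 → 3644 → 1822 → 911 → 2734 → 1367 → 4102 → 2051 → 6154 → 3077 → 9232 → 4616 → 2308 → 1154 → 577 → 1732 → 866 → 433 → 1300 → 650 → 325 → 976 → 488 → 244 → 122 → 61 → 184 → 92 → 46 → 23 → 70 → 35 → 106 → 53 → 160 → 80 → 40 → 20 → 10 → 5 → 16 → 8 → 4 → 2 → 1
Total steps = 113

113 steps


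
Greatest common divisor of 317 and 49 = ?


317 = 6 * 49 + 23
49 = 2 * 23 + 3
23 = 7 * 3 + 2
3 = 1 * 2 + 1
2 = 2 * 1 + 0
GCD = 1


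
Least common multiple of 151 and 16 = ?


GCD(151, 16) = 1
LCM = 151*16/1 = 2416/1 = 2416

LCM = 2416


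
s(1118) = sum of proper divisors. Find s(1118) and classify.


Proper divisors: 1, 2, 13, 26, 43, 86, 559
Sum = 1 + 2 + 13 + 26 + 43 + 86 + 559 = 730
730 < 1118 → deficient

s(1118) = 730 (deficient)


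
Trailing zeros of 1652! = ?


floor(1652/5) = 330
floor(1652/25) = 66
floor(1652/125) = 13
floor(1652/625) = 2
Total = 411

411 trailing zeros


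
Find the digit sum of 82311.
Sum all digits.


8 + 2 + 3 + 1 + 1 = 15


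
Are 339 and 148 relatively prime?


Euclidean algorithm:
339 = 2 * 148 + 43
148 = 3 * 43 + 19
43 = 2 * 19 + 5
19 = 3 * 5 + 4
5 = 1 * 4 + 1
4 = 4 * 1 + 0
GCD(339, 148) = 1

Yes, coprime (GCD = 1)


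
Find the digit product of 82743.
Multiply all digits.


8 × 2 × 7 × 4 × 3 = 1344


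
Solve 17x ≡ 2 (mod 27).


GCD(17, 27) = 1, unique solution
a^(-1) mod 27 = 8
x = 8 * 2 mod 27 = 16

x ≡ 16 (mod 27)


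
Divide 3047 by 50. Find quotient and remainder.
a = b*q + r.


3047 = 50 * 60 + 47
Check: 3000 + 47 = 3047

q = 60, r = 47


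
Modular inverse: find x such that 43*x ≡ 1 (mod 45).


Use the extended Euclidean algorithm on (45, 43); each row r = 45*s + 43*t:
r=45, s=1, t=0
r=43, s=0, t=1
q=1: r=2, s=1, t=-1   [45*(1) + 43*(-1) = 2]
q=21: r=1, s=-21, t=22   [45*(-21) + 43*(22) = 1]
q=2: r=0, s=43, t=-45   [45*(43) + 43*(-45) = 0]
GCD = 1 with t = 22, so 43*(22) ≡ 1 (mod 45)
Inverse = 22 mod 45 = 22
Check: 43 * 22 = 946 ≡ 1 (mod 45)

43^(-1) ≡ 22 (mod 45)


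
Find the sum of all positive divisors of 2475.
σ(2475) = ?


Divisors of 2475: 1, 3, 5, 9, 11, 15, 25, 33, 45, 55, 75, 99, 165, 225, 275, 495, 825, 2475
Sum = 1 + 3 + 5 + 9 + 11 + 15 + 25 + 33 + 45 + 55 + 75 + 99 + 165 + 225 + 275 + 495 + 825 + 2475 = 4836

σ(2475) = 4836


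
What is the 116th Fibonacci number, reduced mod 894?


F(k) mod 894 for k=1..116:
1, 1, 2, 3, 5, 8, 13, 21, 34, 55, 89, 144, 233, 377, 610, 93, 703, 796, 605, 507, 218, 725, 49, 774, 823, 703, 632, 441, 179, 620, 799, 525, 430, 61, 491, 552, 149, 701, 850, 657, 613, 376, 95, 471, 566, 143, 709, 852, 667, 625, 398, 129, 527, 656, 289, 51, 340, 391, 731, 228, 65, 293, 358, 651, 115, 766, 881, 753, 740, 599, 445, 150, 595, 745, 446, 297, 743, 146, 889, 141, 136, 277, 413, 690, 209, 5, 214, 219, 433, 652, 191, 843, 140, 89, 229, 318, 547, 865, 518, 489, 113, 602, 715, 423, 244, 667, 17, 684, 701, 491, 298, 789, 193, 88, 281, 369
F(116) mod 894 = 369


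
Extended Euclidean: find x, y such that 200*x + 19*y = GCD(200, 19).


Tabular extended Euclidean (each row: r = 200*s + 19*t):
r=200, s=1, t=0
r=19, s=0, t=1
q=10: r=10, s=1, t=-10   [200*(1) + 19*(-10) = 10]
q=1: r=9, s=-1, t=11   [200*(-1) + 19*(11) = 9]
q=1: r=1, s=2, t=-21   [200*(2) + 19*(-21) = 1]
q=9: r=0, s=-19, t=200   [200*(-19) + 19*(200) = 0]
GCD = 1; from the row with r=1: x=2, y=-21
Check: 200*(2) + 19*(-21) = 400 - 399 = 1

GCD = 1, x = 2, y = -21


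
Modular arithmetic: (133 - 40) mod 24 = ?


133 - 40 = 93
93 mod 24 = 21


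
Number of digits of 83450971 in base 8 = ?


83450971 in base 8 = 476256133
Number of digits = 9

9 digits (base 8)


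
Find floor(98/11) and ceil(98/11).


98/11 = 8.9091
floor = 8
ceil = 9

floor = 8, ceil = 9


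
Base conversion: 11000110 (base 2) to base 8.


11000110 (base 2) = 198 (decimal)
198 (decimal) = 306 (base 8)


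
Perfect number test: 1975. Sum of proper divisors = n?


Proper divisors of 1975: 1, 5, 25, 79, 395
Sum = 1 + 5 + 25 + 79 + 395 = 505

No, 1975 is not perfect (505 ≠ 1975)


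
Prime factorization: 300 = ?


300 / 2 = 150
150 / 2 = 75
75 / 3 = 25
25 / 5 = 5
5 / 5 = 1
300 = 2^2 × 3 × 5^2


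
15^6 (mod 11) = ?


15^1 mod 11 = 4
15^2 mod 11 = 5
15^3 mod 11 = 9
15^4 mod 11 = 3
15^5 mod 11 = 1
15^6 mod 11 = 4


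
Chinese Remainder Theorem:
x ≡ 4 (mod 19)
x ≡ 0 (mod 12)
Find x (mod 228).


M = 19*12 = 228
M1 = M/19 = 12, M2 = M/12 = 19
M1^(-1) mod 19 = 8, M2^(-1) mod 12 = 7
x = 4*12*8 + 0*19*7 = 384
384 mod 228 = 156
Check: 156 mod 19 = 4 ✓, 156 mod 12 = 0 ✓

x ≡ 156 (mod 228)


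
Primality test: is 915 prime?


915 / 3 = 305 (exact division)
915 is NOT prime.

No, 915 is not prime


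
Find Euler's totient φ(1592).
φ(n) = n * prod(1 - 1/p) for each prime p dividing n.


1592 = 2^3 × 199
Prime factors: 2, 199
φ(1592) = 1592 × (1-1/2) × (1-1/199)
= 1592 × 1/2 × 198/199 = 792

φ(1592) = 792


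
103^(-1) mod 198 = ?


Use the extended Euclidean algorithm on (198, 103); each row r = 198*s + 103*t:
r=198, s=1, t=0
r=103, s=0, t=1
q=1: r=95, s=1, t=-1   [198*(1) + 103*(-1) = 95]
q=1: r=8, s=-1, t=2   [198*(-1) + 103*(2) = 8]
q=11: r=7, s=12, t=-23   [198*(12) + 103*(-23) = 7]
q=1: r=1, s=-13, t=25   [198*(-13) + 103*(25) = 1]
q=7: r=0, s=103, t=-198   [198*(103) + 103*(-198) = 0]
GCD = 1 with t = 25, so 103*(25) ≡ 1 (mod 198)
Inverse = 25 mod 198 = 25
Check: 103 * 25 = 2575 ≡ 1 (mod 198)

103^(-1) ≡ 25 (mod 198)


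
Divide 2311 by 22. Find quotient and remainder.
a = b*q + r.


2311 = 22 * 105 + 1
Check: 2310 + 1 = 2311

q = 105, r = 1


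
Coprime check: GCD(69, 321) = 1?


Euclidean algorithm:
321 = 4 * 69 + 45
69 = 1 * 45 + 24
45 = 1 * 24 + 21
24 = 1 * 21 + 3
21 = 7 * 3 + 0
GCD(69, 321) = 3

No, not coprime (GCD = 3)


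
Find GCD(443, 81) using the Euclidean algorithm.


443 = 5 * 81 + 38
81 = 2 * 38 + 5
38 = 7 * 5 + 3
5 = 1 * 3 + 2
3 = 1 * 2 + 1
2 = 2 * 1 + 0
GCD = 1


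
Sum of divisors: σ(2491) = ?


Divisors of 2491: 1, 47, 53, 2491
Sum = 1 + 47 + 53 + 2491 = 2592

σ(2491) = 2592


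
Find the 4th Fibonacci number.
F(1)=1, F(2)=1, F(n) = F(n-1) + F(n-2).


Sequence: 1, 1, 2, 3
F(4) = 3


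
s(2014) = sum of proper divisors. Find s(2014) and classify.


Proper divisors: 1, 2, 19, 38, 53, 106, 1007
Sum = 1 + 2 + 19 + 38 + 53 + 106 + 1007 = 1226
1226 < 2014 → deficient

s(2014) = 1226 (deficient)


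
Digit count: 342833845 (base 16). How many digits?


342833845 in base 16 = 146F3AB5
Number of digits = 8

8 digits (base 16)


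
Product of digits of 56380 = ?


5 × 6 × 3 × 8 × 0 = 0


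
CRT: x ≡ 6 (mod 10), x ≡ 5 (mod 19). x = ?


M = 10*19 = 190
M1 = M/10 = 19, M2 = M/19 = 10
M1^(-1) mod 10 = 9, M2^(-1) mod 19 = 2
x = 6*19*9 + 5*10*2 = 1126
1126 mod 190 = 176
Check: 176 mod 10 = 6 ✓, 176 mod 19 = 5 ✓

x ≡ 176 (mod 190)


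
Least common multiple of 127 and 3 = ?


GCD(127, 3) = 1
LCM = 127*3/1 = 381/1 = 381

LCM = 381


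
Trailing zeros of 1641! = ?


floor(1641/5) = 328
floor(1641/25) = 65
floor(1641/125) = 13
floor(1641/625) = 2
Total = 408

408 trailing zeros


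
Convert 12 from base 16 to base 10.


12 (base 16) = 18 (decimal)
18 (decimal) = 18 (base 10)


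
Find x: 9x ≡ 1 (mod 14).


GCD(9, 14) = 1, unique solution
a^(-1) mod 14 = 11
x = 11 * 1 mod 14 = 11

x ≡ 11 (mod 14)


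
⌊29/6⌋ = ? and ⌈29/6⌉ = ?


29/6 = 4.8333
floor = 4
ceil = 5

floor = 4, ceil = 5


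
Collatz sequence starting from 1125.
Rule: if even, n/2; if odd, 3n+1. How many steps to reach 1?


1125 → 3376 → 1688 → 844 → 422 → 211 → 634 → 317 → 952 → 476 → 238 → 119 → 358 → 179 → 538 → 269 → 808 → 404 → 202 → 101 → 304 → 152 → 76 → 38 → 19 → 58 → 29 → 88 → 44 → 22 → 11 → 34 → 17 → 52 → 26 → 13 → 40 → 20 → 10 → 5 → 16 → 8 → 4 → 2 → 1
Total steps = 44

44 steps


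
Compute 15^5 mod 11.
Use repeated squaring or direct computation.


15^1 mod 11 = 4
15^2 mod 11 = 5
15^3 mod 11 = 9
15^4 mod 11 = 3
15^5 mod 11 = 1


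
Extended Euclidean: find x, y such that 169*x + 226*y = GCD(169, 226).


Tabular extended Euclidean (each row: r = 169*s + 226*t):
r=169, s=1, t=0
r=226, s=0, t=1
q=0: r=169, s=1, t=0   [169*(1) + 226*(0) = 169]
q=1: r=57, s=-1, t=1   [169*(-1) + 226*(1) = 57]
q=2: r=55, s=3, t=-2   [169*(3) + 226*(-2) = 55]
q=1: r=2, s=-4, t=3   [169*(-4) + 226*(3) = 2]
q=27: r=1, s=111, t=-83   [169*(111) + 226*(-83) = 1]
q=2: r=0, s=-226, t=169   [169*(-226) + 226*(169) = 0]
GCD = 1; from the row with r=1: x=111, y=-83
Check: 169*(111) + 226*(-83) = 18759 - 18758 = 1

GCD = 1, x = 111, y = -83


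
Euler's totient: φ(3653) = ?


3653 = 13 × 281
Prime factors: 13, 281
φ(3653) = 3653 × (1-1/13) × (1-1/281)
= 3653 × 12/13 × 280/281 = 3360

φ(3653) = 3360


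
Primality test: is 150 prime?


150 / 2 = 75 (exact division)
150 is NOT prime.

No, 150 is not prime


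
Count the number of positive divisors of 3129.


3129 = 3^1 × 7^1 × 149^1
d(3129) = (1+1) × (1+1) × (1+1) = 8

8 divisors


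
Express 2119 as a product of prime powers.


2119 / 13 = 163
163 / 163 = 1
2119 = 13 × 163


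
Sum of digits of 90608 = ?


9 + 0 + 6 + 0 + 8 = 23


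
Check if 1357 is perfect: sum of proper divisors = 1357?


Proper divisors of 1357: 1, 23, 59
Sum = 1 + 23 + 59 = 83

No, 1357 is not perfect (83 ≠ 1357)


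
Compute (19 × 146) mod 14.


19 × 146 = 2774
2774 mod 14 = 2


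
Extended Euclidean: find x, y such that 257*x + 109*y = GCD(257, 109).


Tabular extended Euclidean (each row: r = 257*s + 109*t):
r=257, s=1, t=0
r=109, s=0, t=1
q=2: r=39, s=1, t=-2   [257*(1) + 109*(-2) = 39]
q=2: r=31, s=-2, t=5   [257*(-2) + 109*(5) = 31]
q=1: r=8, s=3, t=-7   [257*(3) + 109*(-7) = 8]
q=3: r=7, s=-11, t=26   [257*(-11) + 109*(26) = 7]
q=1: r=1, s=14, t=-33   [257*(14) + 109*(-33) = 1]
q=7: r=0, s=-109, t=257   [257*(-109) + 109*(257) = 0]
GCD = 1; from the row with r=1: x=14, y=-33
Check: 257*(14) + 109*(-33) = 3598 - 3597 = 1

GCD = 1, x = 14, y = -33


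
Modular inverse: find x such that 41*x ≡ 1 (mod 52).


Use the extended Euclidean algorithm on (52, 41); each row r = 52*s + 41*t:
r=52, s=1, t=0
r=41, s=0, t=1
q=1: r=11, s=1, t=-1   [52*(1) + 41*(-1) = 11]
q=3: r=8, s=-3, t=4   [52*(-3) + 41*(4) = 8]
q=1: r=3, s=4, t=-5   [52*(4) + 41*(-5) = 3]
q=2: r=2, s=-11, t=14   [52*(-11) + 41*(14) = 2]
q=1: r=1, s=15, t=-19   [52*(15) + 41*(-19) = 1]
q=2: r=0, s=-41, t=52   [52*(-41) + 41*(52) = 0]
GCD = 1 with t = -19, so 41*(-19) ≡ 1 (mod 52)
Inverse = -19 mod 52 = 33
Check: 41 * 33 = 1353 ≡ 1 (mod 52)

41^(-1) ≡ 33 (mod 52)


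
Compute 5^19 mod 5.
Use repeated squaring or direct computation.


5^1 mod 5 = 0
5^2 mod 5 = 0
5^3 mod 5 = 0
5^4 mod 5 = 0
5^5 mod 5 = 0
5^6 mod 5 = 0
5^7 mod 5 = 0
5^8 mod 5 = 0
5^9 mod 5 = 0
5^10 mod 5 = 0
5^11 mod 5 = 0
5^12 mod 5 = 0
5^13 mod 5 = 0
5^14 mod 5 = 0
5^15 mod 5 = 0
5^16 mod 5 = 0
5^17 mod 5 = 0
5^18 mod 5 = 0
5^19 mod 5 = 0


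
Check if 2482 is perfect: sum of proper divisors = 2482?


Proper divisors of 2482: 1, 2, 17, 34, 73, 146, 1241
Sum = 1 + 2 + 17 + 34 + 73 + 146 + 1241 = 1514

No, 2482 is not perfect (1514 ≠ 2482)


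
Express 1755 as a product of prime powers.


1755 / 3 = 585
585 / 3 = 195
195 / 3 = 65
65 / 5 = 13
13 / 13 = 1
1755 = 3^3 × 5 × 13


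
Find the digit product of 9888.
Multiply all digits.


9 × 8 × 8 × 8 = 4608


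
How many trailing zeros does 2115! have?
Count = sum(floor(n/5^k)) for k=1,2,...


floor(2115/5) = 423
floor(2115/25) = 84
floor(2115/125) = 16
floor(2115/625) = 3
Total = 526

526 trailing zeros


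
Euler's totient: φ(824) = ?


824 = 2^3 × 103
Prime factors: 2, 103
φ(824) = 824 × (1-1/2) × (1-1/103)
= 824 × 1/2 × 102/103 = 408

φ(824) = 408


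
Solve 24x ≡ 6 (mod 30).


GCD(24, 30) = 6 divides 6
Divide: 4x ≡ 1 (mod 5)
x ≡ 4 (mod 5)


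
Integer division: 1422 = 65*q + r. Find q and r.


1422 = 65 * 21 + 57
Check: 1365 + 57 = 1422

q = 21, r = 57


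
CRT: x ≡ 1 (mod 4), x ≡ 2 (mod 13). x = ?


M = 4*13 = 52
M1 = M/4 = 13, M2 = M/13 = 4
M1^(-1) mod 4 = 1, M2^(-1) mod 13 = 10
x = 1*13*1 + 2*4*10 = 93
93 mod 52 = 41
Check: 41 mod 4 = 1 ✓, 41 mod 13 = 2 ✓

x ≡ 41 (mod 52)


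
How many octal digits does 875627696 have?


875627696 in base 8 = 6414202260
Number of digits = 10

10 digits (base 8)


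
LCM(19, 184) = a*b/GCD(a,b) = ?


GCD(19, 184) = 1
LCM = 19*184/1 = 3496/1 = 3496

LCM = 3496


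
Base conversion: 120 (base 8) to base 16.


120 (base 8) = 80 (decimal)
80 (decimal) = 50 (base 16)


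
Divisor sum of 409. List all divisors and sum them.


Divisors of 409: 1, 409
Sum = 1 + 409 = 410

σ(409) = 410


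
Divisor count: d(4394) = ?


4394 = 2^1 × 13^3
d(4394) = (1+1) × (3+1) = 8

8 divisors


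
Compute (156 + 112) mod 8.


156 + 112 = 268
268 mod 8 = 4


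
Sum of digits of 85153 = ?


8 + 5 + 1 + 5 + 3 = 22


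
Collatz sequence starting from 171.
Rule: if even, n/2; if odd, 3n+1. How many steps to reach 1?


171 → 514 → 257 → 772 → 386 → 193 → 580 → 290 → 145 → 436 → 218 → 109 → 328 → 164 → 82 → 41 → 124 → 62 → 31 → 94 → 47 → 142 → 71 → 214 → 107 → 322 → 161 → 484 → 242 → 121 → 364 → 182 → 91 → 274 → 137 → 412 → 206 → 103 → 310 → 155 → 466 → 233 → 700 → 350 → 175 → 526 → 263 → 790 → 395 → 1186 → 593 → 1780 → 890 → 445 → 1336 → 668 → 334 → 167 → 502 → 251 → 754 → 377 → 1132 → 566 → 283 → 850 → 425 → 1276 → 638 → 319 → 958 → 479 → 1438 → 719 → 2158 → 1079 → 3238 → 1619 → 4858 → 2429 → 7288 → 3644 → 1822 → 911 → 2734 → 1367 → 4102 → 2051 → 6154 → 3077 → 9232 → 4616 → 2308 → 1154 → 577 → 1732 → 866 → 433 → 1300 → 650 → 325 → 976 → 488 → 244 → 122 → 61 → 184 → 92 → 46 → 23 → 70 → 35 → 106 → 53 → 160 → 80 → 40 → 20 → 10 → 5 → 16 → 8 → 4 → 2 → 1
Total steps = 124

124 steps


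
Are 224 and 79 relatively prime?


Euclidean algorithm:
224 = 2 * 79 + 66
79 = 1 * 66 + 13
66 = 5 * 13 + 1
13 = 13 * 1 + 0
GCD(224, 79) = 1

Yes, coprime (GCD = 1)


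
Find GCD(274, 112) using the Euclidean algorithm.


274 = 2 * 112 + 50
112 = 2 * 50 + 12
50 = 4 * 12 + 2
12 = 6 * 2 + 0
GCD = 2


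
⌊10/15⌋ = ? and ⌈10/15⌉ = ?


10/15 = 0.6667
floor = 0
ceil = 1

floor = 0, ceil = 1


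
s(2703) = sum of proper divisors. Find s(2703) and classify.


Proper divisors: 1, 3, 17, 51, 53, 159, 901
Sum = 1 + 3 + 17 + 51 + 53 + 159 + 901 = 1185
1185 < 2703 → deficient

s(2703) = 1185 (deficient)


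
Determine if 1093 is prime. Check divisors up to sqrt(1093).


Check divisors up to sqrt(1093) = 33.0606
No divisors found.
1093 is prime.

Yes, 1093 is prime


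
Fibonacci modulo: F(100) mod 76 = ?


F(k) mod 76 for k=1..100:
1, 1, 2, 3, 5, 8, 13, 21, 34, 55, 13, 68, 5, 73, 2, 75, 1, 0, 1, 1, 2, 3, 5, 8, 13, 21, 34, 55, 13, 68, 5, 73, 2, 75, 1, 0, 1, 1, 2, 3, 5, 8, 13, 21, 34, 55, 13, 68, 5, 73, 2, 75, 1, 0, 1, 1, 2, 3, 5, 8, 13, 21, 34, 55, 13, 68, 5, 73, 2, 75, 1, 0, 1, 1, 2, 3, 5, 8, 13, 21, 34, 55, 13, 68, 5, 73, 2, 75, 1, 0, 1, 1, 2, 3, 5, 8, 13, 21, 34, 55
F(100) mod 76 = 55


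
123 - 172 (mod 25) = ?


123 - 172 = -49
-49 mod 25 = 1


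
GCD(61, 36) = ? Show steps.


61 = 1 * 36 + 25
36 = 1 * 25 + 11
25 = 2 * 11 + 3
11 = 3 * 3 + 2
3 = 1 * 2 + 1
2 = 2 * 1 + 0
GCD = 1


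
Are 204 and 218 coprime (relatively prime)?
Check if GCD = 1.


Euclidean algorithm:
218 = 1 * 204 + 14
204 = 14 * 14 + 8
14 = 1 * 8 + 6
8 = 1 * 6 + 2
6 = 3 * 2 + 0
GCD(204, 218) = 2

No, not coprime (GCD = 2)


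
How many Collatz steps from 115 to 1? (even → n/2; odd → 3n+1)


115 → 346 → 173 → 520 → 260 → 130 → 65 → 196 → 98 → 49 → 148 → 74 → 37 → 112 → 56 → 28 → 14 → 7 → 22 → 11 → 34 → 17 → 52 → 26 → 13 → 40 → 20 → 10 → 5 → 16 → 8 → 4 → 2 → 1
Total steps = 33

33 steps


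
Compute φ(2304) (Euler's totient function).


2304 = 2^8 × 3^2
Prime factors: 2, 3
φ(2304) = 2304 × (1-1/2) × (1-1/3)
= 2304 × 1/2 × 2/3 = 768

φ(2304) = 768


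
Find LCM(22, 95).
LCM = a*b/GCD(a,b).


GCD(22, 95) = 1
LCM = 22*95/1 = 2090/1 = 2090

LCM = 2090


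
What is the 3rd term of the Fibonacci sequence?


Sequence: 1, 1, 2
F(3) = 2


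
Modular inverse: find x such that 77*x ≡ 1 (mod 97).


Use the extended Euclidean algorithm on (97, 77); each row r = 97*s + 77*t:
r=97, s=1, t=0
r=77, s=0, t=1
q=1: r=20, s=1, t=-1   [97*(1) + 77*(-1) = 20]
q=3: r=17, s=-3, t=4   [97*(-3) + 77*(4) = 17]
q=1: r=3, s=4, t=-5   [97*(4) + 77*(-5) = 3]
q=5: r=2, s=-23, t=29   [97*(-23) + 77*(29) = 2]
q=1: r=1, s=27, t=-34   [97*(27) + 77*(-34) = 1]
q=2: r=0, s=-77, t=97   [97*(-77) + 77*(97) = 0]
GCD = 1 with t = -34, so 77*(-34) ≡ 1 (mod 97)
Inverse = -34 mod 97 = 63
Check: 77 * 63 = 4851 ≡ 1 (mod 97)

77^(-1) ≡ 63 (mod 97)


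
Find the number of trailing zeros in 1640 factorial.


floor(1640/5) = 328
floor(1640/25) = 65
floor(1640/125) = 13
floor(1640/625) = 2
Total = 408

408 trailing zeros


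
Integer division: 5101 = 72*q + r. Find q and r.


5101 = 72 * 70 + 61
Check: 5040 + 61 = 5101

q = 70, r = 61


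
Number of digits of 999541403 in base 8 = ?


999541403 in base 8 = 7344745233
Number of digits = 10

10 digits (base 8)


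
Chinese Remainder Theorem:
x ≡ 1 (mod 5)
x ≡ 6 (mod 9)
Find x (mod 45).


M = 5*9 = 45
M1 = M/5 = 9, M2 = M/9 = 5
M1^(-1) mod 5 = 4, M2^(-1) mod 9 = 2
x = 1*9*4 + 6*5*2 = 96
96 mod 45 = 6
Check: 6 mod 5 = 1 ✓, 6 mod 9 = 6 ✓

x ≡ 6 (mod 45)


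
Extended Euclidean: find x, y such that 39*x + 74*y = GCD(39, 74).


Tabular extended Euclidean (each row: r = 39*s + 74*t):
r=39, s=1, t=0
r=74, s=0, t=1
q=0: r=39, s=1, t=0   [39*(1) + 74*(0) = 39]
q=1: r=35, s=-1, t=1   [39*(-1) + 74*(1) = 35]
q=1: r=4, s=2, t=-1   [39*(2) + 74*(-1) = 4]
q=8: r=3, s=-17, t=9   [39*(-17) + 74*(9) = 3]
q=1: r=1, s=19, t=-10   [39*(19) + 74*(-10) = 1]
q=3: r=0, s=-74, t=39   [39*(-74) + 74*(39) = 0]
GCD = 1; from the row with r=1: x=19, y=-10
Check: 39*(19) + 74*(-10) = 741 - 740 = 1

GCD = 1, x = 19, y = -10


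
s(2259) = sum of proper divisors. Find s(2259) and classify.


Proper divisors: 1, 3, 9, 251, 753
Sum = 1 + 3 + 9 + 251 + 753 = 1017
1017 < 2259 → deficient

s(2259) = 1017 (deficient)


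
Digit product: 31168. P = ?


3 × 1 × 1 × 6 × 8 = 144
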